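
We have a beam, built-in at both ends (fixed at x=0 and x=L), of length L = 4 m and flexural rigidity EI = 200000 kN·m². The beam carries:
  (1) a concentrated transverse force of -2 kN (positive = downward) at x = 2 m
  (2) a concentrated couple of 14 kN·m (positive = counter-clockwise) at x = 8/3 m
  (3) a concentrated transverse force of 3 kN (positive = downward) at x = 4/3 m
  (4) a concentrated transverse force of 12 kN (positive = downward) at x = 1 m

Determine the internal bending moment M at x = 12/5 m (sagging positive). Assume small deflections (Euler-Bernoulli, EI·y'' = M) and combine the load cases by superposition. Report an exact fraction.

Load 1 — point force P=-2 kN at a=2 m (b=L-a=2):
  M_1 = Pa²(a+3b)(L-x)/L³ - Pa²b/L²  [x>a] = (-2)·2²·(2+3·2)·(4-(12/5))/4³ - (-2)·2²·2/4² = -3/5 kN·m
Load 2 — applied couple M₀=14 kN·m at a=8/3 m (b=L-a=4/3):
  M_2 = R_Ax - M_A  [x≤a] with R_A=14/3, M_A=14/3 = (14/3)·(12/5) - (14/3) = 98/15 kN·m
Load 3 — point force P=3 kN at a=4/3 m (b=L-a=8/3):
  M_3 = Pa²(a+3b)(L-x)/L³ - Pa²b/L²  [x>a] = 3·(4/3)²·((4/3)+3·(8/3))·(4-(12/5))/4³ - 3·(4/3)²·(8/3)/4² = 16/45 kN·m
Load 4 — point force P=12 kN at a=1 m (b=L-a=3):
  M_4 = Pa²(a+3b)(L-x)/L³ - Pa²b/L²  [x>a] = 12·1²·(1+3·3)·(4-(12/5))/4³ - 12·1²·3/4² = 3/4 kN·m
Superposition: M = Σ M_i = 1267/180 kN·m ≈ 7.038889 kN·m

M(12/5) = 1267/180 kN·m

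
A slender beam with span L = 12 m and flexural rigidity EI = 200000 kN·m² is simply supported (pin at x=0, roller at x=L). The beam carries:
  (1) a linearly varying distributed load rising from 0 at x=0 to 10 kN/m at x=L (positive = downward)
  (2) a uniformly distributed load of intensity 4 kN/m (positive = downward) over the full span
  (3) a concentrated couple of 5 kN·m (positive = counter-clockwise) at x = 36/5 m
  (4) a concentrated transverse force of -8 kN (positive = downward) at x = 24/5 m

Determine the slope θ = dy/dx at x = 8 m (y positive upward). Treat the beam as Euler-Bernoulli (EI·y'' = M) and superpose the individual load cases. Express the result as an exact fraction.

Load 1 — triangular load w₀=10 kN/m (0→w₀ over full span):
  θ_1 = -w₀(7L⁴-30L²x²+15x⁴)/(360LEI) = -10·(7·12⁴-30·12²·8²+15·8⁴)/(360·12·200000) = 91/112500 rad
Load 2 — uniform load w=4 kN/m over full span:
  θ_2 = -w(L³-6Lx²+4x³)/(24EI) = -4·(12³-6·12·8²+4·8³)/(24·200000) = 13/18750 rad
Load 3 — applied couple M₀=5 kN·m at a=36/5 m (b=L-a=24/5):
  θ_3 = (M₀x²/(2L)-M₀(x-a)+C₁)/EI  [x>a] with C₁=M₀(3b²-L²)/(6L)=-26/5 = (5·8²/(2·12)-5·(8-(36/5))+(-26/5))/200000 = 31/1500000 rad
Load 4 — point force P=-8 kN at a=24/5 m (b=L-a=36/5):
  θ_4 = -Pa(2L²-6Lx+3x²+a²)/(6LEI)  [x>a] = -(-8)·(24/5)·(2·12²-6·12·8+3·8²+(24/5)²)/(6·12·200000) = -76/390625 rad
Superposition: θ = Σ θ_i = 149437/112500000 rad ≈ 0.001328 rad

θ(8) = 149437/112500000 rad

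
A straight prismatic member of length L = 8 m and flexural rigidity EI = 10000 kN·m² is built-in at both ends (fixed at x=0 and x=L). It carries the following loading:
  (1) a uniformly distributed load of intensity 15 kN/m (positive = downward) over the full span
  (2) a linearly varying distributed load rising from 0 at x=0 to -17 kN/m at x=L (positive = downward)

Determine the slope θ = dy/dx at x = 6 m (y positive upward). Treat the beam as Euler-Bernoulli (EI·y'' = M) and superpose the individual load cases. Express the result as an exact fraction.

θ(6) = 503/200000 rad

Load 1 — uniform load w=15 kN/m over full span:
  θ_1 = -wx(L-x)(L-2x)/(12EI) = -15·6·(8-6)·(8-2·6)/(12·10000) = 3/500 rad
Load 2 — triangular load w₀=-17 kN/m (0→w₀ over full span):
  θ_2 = -w₀(2x(L-x)(L-2x)(x+2L)+x²(L-x)²)/(120LEI) = -(-17)·(2·6·(8-6)·(8-2·6)·(6+2·8)+6²·(8-6)²)/(120·8·10000) = -697/200000 rad
Superposition: θ = Σ θ_i = 503/200000 rad ≈ 0.002515 rad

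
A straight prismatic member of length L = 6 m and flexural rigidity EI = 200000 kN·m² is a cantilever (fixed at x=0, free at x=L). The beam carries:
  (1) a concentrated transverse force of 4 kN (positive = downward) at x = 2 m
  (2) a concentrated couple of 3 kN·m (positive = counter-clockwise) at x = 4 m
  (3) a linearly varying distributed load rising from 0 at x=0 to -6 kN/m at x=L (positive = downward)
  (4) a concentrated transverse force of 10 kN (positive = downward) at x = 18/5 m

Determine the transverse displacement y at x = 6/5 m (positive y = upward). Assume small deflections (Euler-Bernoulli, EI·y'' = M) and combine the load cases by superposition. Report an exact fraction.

Load 1 — point force P=4 kN at a=2 m (b=L-a=4):
  y_1 = -Px²(3a-x)/(6EI)  [x≤a] = -4·(6/5)²·(3·2-(6/5))/(6·200000) = -9/390625 m
Load 2 — applied couple M₀=3 kN·m at a=4 m (b=L-a=2):
  y_2 = M₀x²/(2EI)  [x≤a] = 3·(6/5)²/(2·200000) = 27/2500000 m
Load 3 — triangular load w₀=-6 kN/m (0→w₀ over full span):
  y_3 = (w₀Lx³/12-w₀L²x²/6-w₀x⁵/(120L))/EI = ((-6)·6·(6/5)³/12-(-6)·6²·(6/5)²/6-(-6)·(6/5)⁵/(120·6))/200000 = 182331/781250000 m
Load 4 — point force P=10 kN at a=18/5 m (b=L-a=12/5):
  y_4 = -Px²(3a-x)/(6EI)  [x≤a] = -10·(6/5)²·(3·(18/5)-(6/5))/(6·200000) = -9/78125 m
Superposition: y = Σ y_i = 165537/1562500000 m ≈ 0.000106 m

y(6/5) = 165537/1562500000 m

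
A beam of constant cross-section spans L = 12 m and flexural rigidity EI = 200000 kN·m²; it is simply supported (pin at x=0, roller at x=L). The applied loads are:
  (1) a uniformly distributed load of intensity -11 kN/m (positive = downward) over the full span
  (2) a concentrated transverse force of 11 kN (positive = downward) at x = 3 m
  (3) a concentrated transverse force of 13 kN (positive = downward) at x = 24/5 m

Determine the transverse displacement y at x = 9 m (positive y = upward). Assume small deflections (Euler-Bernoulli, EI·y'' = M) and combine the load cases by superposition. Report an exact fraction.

y(9) = 1651779/200000000 m

Load 1 — uniform load w=-11 kN/m over full span:
  y_1 = -wx(L³-2Lx²+x³)/(24EI) = -(-11)·9·(12³-2·12·9²+9³)/(24·200000) = 16929/1600000 m
Load 2 — point force P=11 kN at a=3 m (b=L-a=9):
  y_2 = -Pa(L-x)(2Lx-a²-x²)/(6LEI)  [x>a] = -11·3·(12-9)·(2·12·9-3²-9²)/(6·12·200000) = -693/800000 m
Load 3 — point force P=13 kN at a=24/5 m (b=L-a=36/5):
  y_3 = -Pa(L-x)(2Lx-a²-x²)/(6LEI)  [x>a] = -13·(24/5)·(12-9)·(2·12·9-(24/5)²-9²)/(6·12·200000) = -36387/25000000 m
Superposition: y = Σ y_i = 1651779/200000000 m ≈ 0.008259 m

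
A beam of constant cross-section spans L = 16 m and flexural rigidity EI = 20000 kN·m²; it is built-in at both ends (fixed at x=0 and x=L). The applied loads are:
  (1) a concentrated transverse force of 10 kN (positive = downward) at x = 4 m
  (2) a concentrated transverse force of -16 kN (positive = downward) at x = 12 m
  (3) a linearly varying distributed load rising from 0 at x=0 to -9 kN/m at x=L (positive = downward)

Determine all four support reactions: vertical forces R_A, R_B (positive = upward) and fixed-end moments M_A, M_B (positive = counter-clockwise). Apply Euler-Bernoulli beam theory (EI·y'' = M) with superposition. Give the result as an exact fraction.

R_A = -1253/80 kN, M_A = -663/10 kN·m, R_B = -4987/80 kN, M_B = 1437/10 kN·m

Load 1 — point force P=10 kN at a=4 m (b=L-a=12):
  R_A = Pb²(3a+b)/L³ = 10·12²·(3·4+12)/16³ = 135/16 kN
  M_A = Pab²/L² = 10·4·12²/16² = 45/2 kN·m
  R_B = Pa²(a+3b)/L³ = 10·4²·(4+3·12)/16³ = 25/16 kN
  M_B = -Pa²b/L² = -10·4²·12/16² = -15/2 kN·m
Load 2 — point force P=-16 kN at a=12 m (b=L-a=4):
  R_A = Pb²(3a+b)/L³ = (-16)·4²·(3·12+4)/16³ = -5/2 kN
  M_A = Pab²/L² = (-16)·12·4²/16² = -12 kN·m
  R_B = Pa²(a+3b)/L³ = (-16)·12²·(12+3·4)/16³ = -27/2 kN
  M_B = -Pa²b/L² = -(-16)·12²·4/16² = 36 kN·m
Load 3 — triangular load w₀=-9 kN/m (0→w₀ over full span):
  R_A = 3w₀L/20 = 3·(-9)·16/20 = -108/5 kN
  M_A = w₀L²/30 = (-9)·16²/30 = -384/5 kN·m
  R_B = 7w₀L/20 = 7·(-9)·16/20 = -252/5 kN
  M_B = -w₀L²/20 = -(-9)·16²/20 = 576/5 kN·m
Superposition: R_A = -1253/80 kN, M_A = -663/10 kN·m, R_B = -4987/80 kN, M_B = 1437/10 kN·m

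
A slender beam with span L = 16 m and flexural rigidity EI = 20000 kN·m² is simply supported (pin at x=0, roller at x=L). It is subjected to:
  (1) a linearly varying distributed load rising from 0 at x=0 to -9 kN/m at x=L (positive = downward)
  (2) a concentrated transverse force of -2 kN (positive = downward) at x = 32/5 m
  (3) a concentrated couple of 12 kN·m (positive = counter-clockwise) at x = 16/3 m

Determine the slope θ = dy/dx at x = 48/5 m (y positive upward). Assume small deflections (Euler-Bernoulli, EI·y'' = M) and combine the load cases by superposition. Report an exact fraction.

Load 1 — triangular load w₀=-9 kN/m (0→w₀ over full span):
  θ_1 = -w₀(7L⁴-30L²x²+15x⁴)/(360LEI) = -(-9)·(7·16⁴-30·16²·(48/5)²+15·(48/5)⁴)/(360·16·20000) = -3712/390625 rad
Load 2 — point force P=-2 kN at a=32/5 m (b=L-a=48/5):
  θ_2 = -Pa(2L²-6Lx+3x²+a²)/(6LEI)  [x>a] = -(-2)·(32/5)·(2·16²-6·16·(48/5)+3·(48/5)²+(32/5)²)/(6·16·20000) = -48/78125 rad
Load 3 — applied couple M₀=12 kN·m at a=16/3 m (b=L-a=32/3):
  θ_3 = (M₀x²/(2L)-M₀(x-a)+C₁)/EI  [x>a] with C₁=M₀(3b²-L²)/(6L)=32/3 = (12·(48/5)²/(2·16)-12·((48/5)-(16/3))+(32/3))/20000 = -14/46875 rad
Superposition: θ = Σ θ_i = -12206/1171875 rad ≈ -0.010416 rad

θ(48/5) = -12206/1171875 rad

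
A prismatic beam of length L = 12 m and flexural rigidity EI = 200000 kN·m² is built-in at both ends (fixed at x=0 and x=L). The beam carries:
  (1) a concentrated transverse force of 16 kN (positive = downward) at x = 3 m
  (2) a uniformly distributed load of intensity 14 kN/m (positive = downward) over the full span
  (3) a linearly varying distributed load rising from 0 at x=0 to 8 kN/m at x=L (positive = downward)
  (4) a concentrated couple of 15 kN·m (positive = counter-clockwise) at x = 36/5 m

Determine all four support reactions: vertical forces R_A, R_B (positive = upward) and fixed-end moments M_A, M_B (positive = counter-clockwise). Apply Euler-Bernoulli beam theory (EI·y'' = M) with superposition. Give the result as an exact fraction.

R_A = 1137/10 kN, M_A = 1191/5 kN·m, R_B = 1183/10 kN, M_B = -1164/5 kN·m

Load 1 — point force P=16 kN at a=3 m (b=L-a=9):
  R_A = Pb²(3a+b)/L³ = 16·9²·(3·3+9)/12³ = 27/2 kN
  M_A = Pab²/L² = 16·3·9²/12² = 27 kN·m
  R_B = Pa²(a+3b)/L³ = 16·3²·(3+3·9)/12³ = 5/2 kN
  M_B = -Pa²b/L² = -16·3²·9/12² = -9 kN·m
Load 2 — uniform load w=14 kN/m over full span:
  R_A = wL/2 = 14·12/2 = 84 kN
  M_A = wL²/12 = 14·12²/12 = 168 kN·m
  R_B = wL/2 = 14·12/2 = 84 kN
  M_B = -wL²/12 = -14·12²/12 = -168 kN·m
Load 3 — triangular load w₀=8 kN/m (0→w₀ over full span):
  R_A = 3w₀L/20 = 3·8·12/20 = 72/5 kN
  M_A = w₀L²/30 = 8·12²/30 = 192/5 kN·m
  R_B = 7w₀L/20 = 7·8·12/20 = 168/5 kN
  M_B = -w₀L²/20 = -8·12²/20 = -288/5 kN·m
Load 4 — applied couple M₀=15 kN·m at a=36/5 m (b=L-a=24/5):
  R_A = 6M₀ab/L³ = 6·15·(36/5)·(24/5)/12³ = 9/5 kN
  M_A = M₀b(2a-b)/L² = 15·(24/5)·(2·(36/5)-(24/5))/12² = 24/5 kN·m
  R_B = -6M₀ab/L³ = -6·15·(36/5)·(24/5)/12³ = -9/5 kN
  M_B = M₀a(2b-a)/L² = 15·(36/5)·(2·(24/5)-(36/5))/12² = 9/5 kN·m
Superposition: R_A = 1137/10 kN, M_A = 1191/5 kN·m, R_B = 1183/10 kN, M_B = -1164/5 kN·m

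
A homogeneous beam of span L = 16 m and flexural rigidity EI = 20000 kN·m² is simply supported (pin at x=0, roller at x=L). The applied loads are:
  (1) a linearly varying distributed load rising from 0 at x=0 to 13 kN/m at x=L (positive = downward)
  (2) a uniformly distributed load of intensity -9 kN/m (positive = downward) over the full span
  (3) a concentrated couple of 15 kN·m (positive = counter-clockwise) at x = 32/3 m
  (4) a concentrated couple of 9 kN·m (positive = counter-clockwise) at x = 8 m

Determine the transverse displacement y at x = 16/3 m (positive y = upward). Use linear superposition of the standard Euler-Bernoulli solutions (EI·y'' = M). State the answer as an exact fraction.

y(16/3) = 42463/455625 m

Load 1 — triangular load w₀=13 kN/m (0→w₀ over full span):
  y_1 = -w₀x(7L⁴-10L²x²+3x⁴)/(360LEI) = -13·(16/3)·(7·16⁴-10·16²·(16/3)²+3·(16/3)⁴)/(360·16·20000) = -106496/455625 m
Load 2 — uniform load w=-9 kN/m over full span:
  y_2 = -wx(L³-2Lx²+x³)/(24EI) = -(-9)·(16/3)·(16³-2·16·(16/3)²+(16/3)³)/(24·20000) = 5632/16875 m
Load 3 — applied couple M₀=15 kN·m at a=32/3 m (b=L-a=16/3):
  y_3 = (M₀x³/(6L)+C₁x)/EI  [x≤a] with C₁=M₀(3b²-L²)/(6L)=-80/3 = (15·(16/3)³/(6·16)+(-80/3)·(16/3))/20000 = -4/675 m
Load 4 — applied couple M₀=9 kN·m at a=8 m (b=L-a=8):
  y_4 = (M₀x³/(6L)+C₁x)/EI  [x≤a] with C₁=M₀(3b²-L²)/(6L)=-6 = (9·(16/3)³/(6·16)+(-6)·(16/3))/20000 = -1/1125 m
Superposition: y = Σ y_i = 42463/455625 m ≈ 0.093197 m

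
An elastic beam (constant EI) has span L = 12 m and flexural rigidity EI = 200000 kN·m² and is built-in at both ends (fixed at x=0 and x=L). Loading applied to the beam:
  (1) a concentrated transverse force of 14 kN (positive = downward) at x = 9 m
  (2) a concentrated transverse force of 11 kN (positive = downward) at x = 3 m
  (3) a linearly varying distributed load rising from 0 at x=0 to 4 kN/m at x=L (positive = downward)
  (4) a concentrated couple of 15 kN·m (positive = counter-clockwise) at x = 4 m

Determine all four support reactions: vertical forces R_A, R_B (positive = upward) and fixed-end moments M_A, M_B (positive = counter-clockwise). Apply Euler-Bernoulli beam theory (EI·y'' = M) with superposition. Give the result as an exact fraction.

Load 1 — point force P=14 kN at a=9 m (b=L-a=3):
  R_A = Pb²(3a+b)/L³ = 14·3²·(3·9+3)/12³ = 35/16 kN
  M_A = Pab²/L² = 14·9·3²/12² = 63/8 kN·m
  R_B = Pa²(a+3b)/L³ = 14·9²·(9+3·3)/12³ = 189/16 kN
  M_B = -Pa²b/L² = -14·9²·3/12² = -189/8 kN·m
Load 2 — point force P=11 kN at a=3 m (b=L-a=9):
  R_A = Pb²(3a+b)/L³ = 11·9²·(3·3+9)/12³ = 297/32 kN
  M_A = Pab²/L² = 11·3·9²/12² = 297/16 kN·m
  R_B = Pa²(a+3b)/L³ = 11·3²·(3+3·9)/12³ = 55/32 kN
  M_B = -Pa²b/L² = -11·3²·9/12² = -99/16 kN·m
Load 3 — triangular load w₀=4 kN/m (0→w₀ over full span):
  R_A = 3w₀L/20 = 3·4·12/20 = 36/5 kN
  M_A = w₀L²/30 = 4·12²/30 = 96/5 kN·m
  R_B = 7w₀L/20 = 7·4·12/20 = 84/5 kN
  M_B = -w₀L²/20 = -4·12²/20 = -144/5 kN·m
Load 4 — applied couple M₀=15 kN·m at a=4 m (b=L-a=8):
  R_A = 6M₀ab/L³ = 6·15·4·8/12³ = 5/3 kN
  M_A = M₀b(2a-b)/L² = 15·8·(2·4-8)/12² = 0 kN·m
  R_B = -6M₀ab/L³ = -6·15·4·8/12³ = -5/3 kN
  M_B = M₀a(2b-a)/L² = 15·4·(2·8-4)/12² = 5 kN·m
Superposition: R_A = 9761/480 kN, M_A = 3651/80 kN·m, R_B = 13759/480 kN, M_B = -4289/80 kN·m

R_A = 9761/480 kN, M_A = 3651/80 kN·m, R_B = 13759/480 kN, M_B = -4289/80 kN·m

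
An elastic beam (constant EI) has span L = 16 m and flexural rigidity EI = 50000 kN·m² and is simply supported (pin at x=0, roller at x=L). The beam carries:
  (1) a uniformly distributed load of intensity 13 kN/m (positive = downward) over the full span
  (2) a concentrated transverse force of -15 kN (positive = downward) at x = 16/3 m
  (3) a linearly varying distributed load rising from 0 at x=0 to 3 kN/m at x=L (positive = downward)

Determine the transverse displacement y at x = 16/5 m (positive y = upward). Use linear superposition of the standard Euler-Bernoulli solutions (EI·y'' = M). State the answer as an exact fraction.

y(16/5) = -174183424/1318359375 m

Load 1 — uniform load w=13 kN/m over full span:
  y_1 = -wx(L³-2Lx²+x³)/(24EI) = -13·(16/5)·(16³-2·16·(16/5)²+(16/5)³)/(24·50000) = -772096/5859375 m
Load 2 — point force P=-15 kN at a=16/3 m (b=L-a=32/3):
  y_2 = -Pbx(L²-b²-x²)/(6LEI)  [x≤a] = -(-15)·(32/3)·(16/5)·(16²-(32/3)²-(16/5)²)/(6·16·50000) = 29696/2109375 m
Load 3 — triangular load w₀=3 kN/m (0→w₀ over full span):
  y_3 = -w₀x(7L⁴-10L²x²+3x⁴)/(360LEI) = -3·(16/5)·(7·16⁴-10·16²·(16/5)²+3·(16/5)⁴)/(360·16·50000) = -704512/48828125 m
Superposition: y = Σ y_i = -174183424/1318359375 m ≈ -0.132121 m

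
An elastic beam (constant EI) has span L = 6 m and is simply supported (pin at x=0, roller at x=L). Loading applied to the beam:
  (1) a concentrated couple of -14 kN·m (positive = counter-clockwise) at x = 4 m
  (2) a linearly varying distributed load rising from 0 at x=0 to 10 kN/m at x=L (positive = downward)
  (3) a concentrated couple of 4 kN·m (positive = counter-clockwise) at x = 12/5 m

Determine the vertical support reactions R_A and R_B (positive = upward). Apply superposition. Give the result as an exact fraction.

R_A = 25/3 kN, R_B = 65/3 kN

Load 1 — applied couple M₀=-14 kN·m at a=4 m (b=L-a=2):
  R_A = M₀/L = (-14)/6 = -7/3 kN
  R_B = -M₀/L = -(-14)/6 = 7/3 kN
Load 2 — triangular load w₀=10 kN/m (0→w₀ over full span):
  R_A = w₀L/6 = 10·6/6 = 10 kN
  R_B = w₀L/3 = 10·6/3 = 20 kN
Load 3 — applied couple M₀=4 kN·m at a=12/5 m (b=L-a=18/5):
  R_A = M₀/L = 4/6 = 2/3 kN
  R_B = -M₀/L = -4/6 = -2/3 kN
Superposition: R_A = 25/3 kN, R_B = 65/3 kN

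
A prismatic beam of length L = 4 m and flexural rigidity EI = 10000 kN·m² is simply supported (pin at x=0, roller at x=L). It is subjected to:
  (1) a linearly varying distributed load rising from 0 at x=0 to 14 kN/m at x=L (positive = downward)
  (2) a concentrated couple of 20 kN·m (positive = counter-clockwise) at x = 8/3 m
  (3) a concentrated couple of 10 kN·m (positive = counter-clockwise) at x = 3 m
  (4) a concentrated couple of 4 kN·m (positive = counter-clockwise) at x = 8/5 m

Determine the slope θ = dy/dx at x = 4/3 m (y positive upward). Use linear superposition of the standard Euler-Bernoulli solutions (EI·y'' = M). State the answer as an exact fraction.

Load 1 — triangular load w₀=14 kN/m (0→w₀ over full span):
  θ_1 = -w₀(7L⁴-30L²x²+15x⁴)/(360LEI) = -14·(7·4⁴-30·4²·(4/3)²+15·(4/3)⁴)/(360·4·10000) = -728/759375 rad
Load 2 — applied couple M₀=20 kN·m at a=8/3 m (b=L-a=4/3):
  θ_2 = (M₀x²/(2L)+C₁)/EI  [x≤a] with C₁=M₀(3b²-L²)/(6L)=-80/9 = (20·(4/3)²/(2·4)+(-80/9))/10000 = -1/2250 rad
Load 3 — applied couple M₀=10 kN·m at a=3 m (b=L-a=1):
  θ_3 = (M₀x²/(2L)+C₁)/EI  [x≤a] with C₁=M₀(3b²-L²)/(6L)=-65/12 = (10·(4/3)²/(2·4)+(-65/12))/10000 = -23/72000 rad
Load 4 — applied couple M₀=4 kN·m at a=8/5 m (b=L-a=12/5):
  θ_4 = (M₀x²/(2L)+C₁)/EI  [x≤a] with C₁=M₀(3b²-L²)/(6L)=16/75 = (4·(4/3)²/(2·4)+(16/75))/10000 = 31/281250 rad
Superposition: θ = Σ θ_i = -391801/243000000 rad ≈ -0.001612 rad

θ(4/3) = -391801/243000000 rad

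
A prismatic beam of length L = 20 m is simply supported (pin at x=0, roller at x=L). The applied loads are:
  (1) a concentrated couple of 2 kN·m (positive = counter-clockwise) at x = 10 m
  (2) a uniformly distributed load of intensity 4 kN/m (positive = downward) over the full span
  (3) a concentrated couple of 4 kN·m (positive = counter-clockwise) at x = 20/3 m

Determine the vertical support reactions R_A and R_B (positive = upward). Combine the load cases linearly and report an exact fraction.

R_A = 403/10 kN, R_B = 397/10 kN

Load 1 — applied couple M₀=2 kN·m at a=10 m (b=L-a=10):
  R_A = M₀/L = 2/20 = 1/10 kN
  R_B = -M₀/L = -2/20 = -1/10 kN
Load 2 — uniform load w=4 kN/m over full span:
  R_A = wL/2 = 4·20/2 = 40 kN
  R_B = wL/2 = 4·20/2 = 40 kN
Load 3 — applied couple M₀=4 kN·m at a=20/3 m (b=L-a=40/3):
  R_A = M₀/L = 4/20 = 1/5 kN
  R_B = -M₀/L = -4/20 = -1/5 kN
Superposition: R_A = 403/10 kN, R_B = 397/10 kN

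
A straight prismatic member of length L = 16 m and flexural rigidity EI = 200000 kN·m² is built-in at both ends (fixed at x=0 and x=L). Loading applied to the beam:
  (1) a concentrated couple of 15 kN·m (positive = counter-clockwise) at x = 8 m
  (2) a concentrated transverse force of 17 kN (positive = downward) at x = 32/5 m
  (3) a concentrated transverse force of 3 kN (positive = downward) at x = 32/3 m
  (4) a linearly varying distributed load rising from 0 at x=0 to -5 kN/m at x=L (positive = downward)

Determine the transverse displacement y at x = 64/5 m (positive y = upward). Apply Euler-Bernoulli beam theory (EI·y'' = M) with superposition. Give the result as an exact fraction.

Load 1 — applied couple M₀=15 kN·m at a=8 m (b=L-a=8):
  y_1 = (R_Ax³/6 - M_Ax²/2 - M₀(x-a)²/2)/EI  [x>a] with R_A=45/32, M_A=15/4 = ((45/32)·(64/5)³/6 - (15/4)·(64/5)²/2 - 15·((64/5)-8)²/2)/200000 = 9/156250 m
Load 2 — point force P=17 kN at a=32/5 m (b=L-a=48/5):
  y_2 = -Pa²(L-x)²(3bL-(3b+a)(L-x))/(6L³EI)  [x>a] = -17·(32/5)²·(16-(64/5))²·(3·(48/5)·16-(3·(48/5)+(32/5))·(16-(64/5)))/(6·16³·200000) = -73984/146484375 m
Load 3 — point force P=3 kN at a=32/3 m (b=L-a=16/3):
  y_3 = -Pa²(L-x)²(3bL-(3b+a)(L-x))/(6L³EI)  [x>a] = -3·(32/3)²·(16-(64/5))²·(3·(16/3)·16-(3·(16/3)+(32/3))·(16-(64/5)))/(6·16³·200000) = -256/2109375 m
Load 4 — triangular load w₀=-5 kN/m (0→w₀ over full span):
  y_4 = -w₀x²(L-x)²(x+2L)/(120LEI) = -(-5)·(64/5)²·(16-(64/5))²·((64/5)+2·16)/(120·16·200000) = 28672/29296875 m
Superposition: y = Σ y_i = 1080643/2636718750 m ≈ 0.000410 m

y(64/5) = 1080643/2636718750 m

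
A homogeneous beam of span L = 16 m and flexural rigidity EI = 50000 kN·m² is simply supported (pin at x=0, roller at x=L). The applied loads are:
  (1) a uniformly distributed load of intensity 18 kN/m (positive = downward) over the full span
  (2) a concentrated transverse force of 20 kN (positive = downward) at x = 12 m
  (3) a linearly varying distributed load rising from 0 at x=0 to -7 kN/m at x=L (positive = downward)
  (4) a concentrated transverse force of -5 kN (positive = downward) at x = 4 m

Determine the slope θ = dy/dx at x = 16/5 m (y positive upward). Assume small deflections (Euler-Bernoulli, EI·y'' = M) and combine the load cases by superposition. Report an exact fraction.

Load 1 — uniform load w=18 kN/m over full span:
  θ_1 = -w(L³-6Lx²+4x³)/(24EI) = -18·(16³-6·16·(16/5)²+4·(16/5)³)/(24·50000) = -19008/390625 rad
Load 2 — point force P=20 kN at a=12 m (b=L-a=4):
  θ_2 = -Pb(L²-b²-3x²)/(6LEI)  [x≤a] = -20·4·(16²-4²-3·(16/5)²)/(6·16·50000) = -109/31250 rad
Load 3 — triangular load w₀=-7 kN/m (0→w₀ over full span):
  θ_3 = -w₀(7L⁴-30L²x²+15x⁴)/(360LEI) = -(-7)·(7·16⁴-30·16²·(16/5)²+15·(16/5)⁴)/(360·16·50000) = 163072/17578125 rad
Load 4 — point force P=-5 kN at a=4 m (b=L-a=12):
  θ_4 = -Pb(L²-b²-3x²)/(6LEI)  [x≤a] = -(-5)·12·(16²-12²-3·(16/5)²)/(6·16·50000) = 127/125000 rad
Superposition: θ = Σ θ_i = -5885929/140625000 rad ≈ -0.041855 rad

θ(16/5) = -5885929/140625000 rad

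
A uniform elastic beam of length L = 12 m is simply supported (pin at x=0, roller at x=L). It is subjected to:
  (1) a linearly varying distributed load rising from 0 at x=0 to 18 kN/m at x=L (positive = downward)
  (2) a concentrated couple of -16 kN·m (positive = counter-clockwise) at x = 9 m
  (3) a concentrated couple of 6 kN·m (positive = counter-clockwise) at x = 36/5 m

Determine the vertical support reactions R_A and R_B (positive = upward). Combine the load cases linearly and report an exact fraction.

R_A = 211/6 kN, R_B = 437/6 kN

Load 1 — triangular load w₀=18 kN/m (0→w₀ over full span):
  R_A = w₀L/6 = 18·12/6 = 36 kN
  R_B = w₀L/3 = 18·12/3 = 72 kN
Load 2 — applied couple M₀=-16 kN·m at a=9 m (b=L-a=3):
  R_A = M₀/L = (-16)/12 = -4/3 kN
  R_B = -M₀/L = -(-16)/12 = 4/3 kN
Load 3 — applied couple M₀=6 kN·m at a=36/5 m (b=L-a=24/5):
  R_A = M₀/L = 6/12 = 1/2 kN
  R_B = -M₀/L = -6/12 = -1/2 kN
Superposition: R_A = 211/6 kN, R_B = 437/6 kN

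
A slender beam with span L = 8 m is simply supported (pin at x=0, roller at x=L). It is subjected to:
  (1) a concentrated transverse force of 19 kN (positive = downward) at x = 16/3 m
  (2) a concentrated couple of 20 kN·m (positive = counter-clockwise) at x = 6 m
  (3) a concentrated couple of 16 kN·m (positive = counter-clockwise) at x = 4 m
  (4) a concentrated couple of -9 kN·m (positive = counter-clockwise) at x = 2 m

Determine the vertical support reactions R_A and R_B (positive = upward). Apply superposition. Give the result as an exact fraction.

R_A = 233/24 kN, R_B = 223/24 kN

Load 1 — point force P=19 kN at a=16/3 m (b=L-a=8/3):
  R_A = Pb/L = 19·(8/3)/8 = 19/3 kN
  R_B = Pa/L = 19·(16/3)/8 = 38/3 kN
Load 2 — applied couple M₀=20 kN·m at a=6 m (b=L-a=2):
  R_A = M₀/L = 20/8 = 5/2 kN
  R_B = -M₀/L = -20/8 = -5/2 kN
Load 3 — applied couple M₀=16 kN·m at a=4 m (b=L-a=4):
  R_A = M₀/L = 16/8 = 2 kN
  R_B = -M₀/L = -16/8 = -2 kN
Load 4 — applied couple M₀=-9 kN·m at a=2 m (b=L-a=6):
  R_A = M₀/L = (-9)/8 = -9/8 kN
  R_B = -M₀/L = -(-9)/8 = 9/8 kN
Superposition: R_A = 233/24 kN, R_B = 223/24 kN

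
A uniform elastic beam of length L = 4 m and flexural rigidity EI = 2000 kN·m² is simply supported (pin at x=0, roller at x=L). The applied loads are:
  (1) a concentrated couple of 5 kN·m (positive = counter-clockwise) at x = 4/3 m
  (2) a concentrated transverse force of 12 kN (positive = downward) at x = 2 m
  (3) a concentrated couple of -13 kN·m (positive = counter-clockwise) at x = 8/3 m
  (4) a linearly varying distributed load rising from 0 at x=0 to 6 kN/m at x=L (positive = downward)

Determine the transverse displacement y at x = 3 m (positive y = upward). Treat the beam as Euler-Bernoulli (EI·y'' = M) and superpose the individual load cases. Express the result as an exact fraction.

y(3) = -1871/288000 m

Load 1 — applied couple M₀=5 kN·m at a=4/3 m (b=L-a=8/3):
  y_1 = (M₀x³/(6L)-M₀(x-a)²/2+C₁x)/EI  [x>a] with C₁=M₀(3b²-L²)/(6L)=10/9 = (5·3³/(6·4)-5·(3-(4/3))²/2+(10/9)·3)/2000 = 29/28800 m
Load 2 — point force P=12 kN at a=2 m (b=L-a=2):
  y_2 = -Pa(L-x)(2Lx-a²-x²)/(6LEI)  [x>a] = -12·2·(4-3)·(2·4·3-2²-3²)/(6·4·2000) = -11/2000 m
Load 3 — applied couple M₀=-13 kN·m at a=8/3 m (b=L-a=4/3):
  y_3 = (M₀x³/(6L)-M₀(x-a)²/2+C₁x)/EI  [x>a] with C₁=M₀(3b²-L²)/(6L)=52/9 = ((-13)·3³/(6·4)-(-13)·(3-(8/3))²/2+(52/9)·3)/2000 = 247/144000 m
Load 4 — triangular load w₀=6 kN/m (0→w₀ over full span):
  y_4 = -w₀x(7L⁴-10L²x²+3x⁴)/(360LEI) = -6·3·(7·4⁴-10·4²·3²+3·3⁴)/(360·4·2000) = -119/32000 m
Superposition: y = Σ y_i = -1871/288000 m ≈ -0.006497 m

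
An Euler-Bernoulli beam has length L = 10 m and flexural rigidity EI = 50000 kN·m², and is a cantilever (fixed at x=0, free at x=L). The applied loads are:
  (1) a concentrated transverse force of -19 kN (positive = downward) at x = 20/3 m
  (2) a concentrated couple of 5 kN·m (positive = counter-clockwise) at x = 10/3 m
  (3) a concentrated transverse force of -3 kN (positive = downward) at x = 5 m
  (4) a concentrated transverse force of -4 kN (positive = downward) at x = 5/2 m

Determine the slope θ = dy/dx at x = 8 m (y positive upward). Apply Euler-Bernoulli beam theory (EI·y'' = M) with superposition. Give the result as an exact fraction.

θ(8) = 11/1125 rad

Load 1 — point force P=-19 kN at a=20/3 m (b=L-a=10/3):
  θ_1 = -Pa²/(2EI)  [x>a] = -(-19)·(20/3)²/(2·50000) = 19/2250 rad
Load 2 — applied couple M₀=5 kN·m at a=10/3 m (b=L-a=20/3):
  θ_2 = M₀a/EI  [x>a] = 5·(10/3)/50000 = 1/3000 rad
Load 3 — point force P=-3 kN at a=5 m (b=L-a=5):
  θ_3 = -Pa²/(2EI)  [x>a] = -(-3)·5²/(2·50000) = 3/4000 rad
Load 4 — point force P=-4 kN at a=5/2 m (b=L-a=15/2):
  θ_4 = -Pa²/(2EI)  [x>a] = -(-4)·(5/2)²/(2·50000) = 1/4000 rad
Superposition: θ = Σ θ_i = 11/1125 rad ≈ 0.009778 rad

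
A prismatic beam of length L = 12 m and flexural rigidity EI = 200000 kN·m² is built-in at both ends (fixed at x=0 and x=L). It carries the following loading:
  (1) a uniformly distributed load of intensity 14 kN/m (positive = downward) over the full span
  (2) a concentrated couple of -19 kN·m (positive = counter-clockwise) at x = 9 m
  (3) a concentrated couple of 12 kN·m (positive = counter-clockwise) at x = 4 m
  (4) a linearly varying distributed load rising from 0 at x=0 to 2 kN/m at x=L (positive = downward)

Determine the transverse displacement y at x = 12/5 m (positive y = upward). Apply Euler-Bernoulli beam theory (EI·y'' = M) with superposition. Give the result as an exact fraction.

Load 1 — uniform load w=14 kN/m over full span:
  y_1 = -wx²(L-x)²/(24EI) = -14·(12/5)²·(12-(12/5))²/(24·200000) = -3024/1953125 m
Load 2 — applied couple M₀=-19 kN·m at a=9 m (b=L-a=3):
  y_2 = (R_Ax³/6 - M_Ax²/2)/EI  [x≤a] with R_A=-57/32, M_A=-95/16 = ((-57/32)·(12/5)³/6 - (-95/16)·(12/5)²/2)/200000 = 3249/50000000 m
Load 3 — applied couple M₀=12 kN·m at a=4 m (b=L-a=8):
  y_3 = (R_Ax³/6 - M_Ax²/2)/EI  [x≤a] with R_A=4/3, M_A=0 = ((4/3)·(12/5)³/6 - 0·(12/5)²/2)/200000 = 6/390625 m
Load 4 — triangular load w₀=2 kN/m (0→w₀ over full span):
  y_4 = -w₀x²(L-x)²(x+2L)/(120LEI) = -2·(12/5)²·(12-(12/5))²·((12/5)+2·12)/(120·12·200000) = -4752/48828125 m
Superposition: y = Σ y_i = -9782931/6250000000 m ≈ -0.001565 m

y(12/5) = -9782931/6250000000 m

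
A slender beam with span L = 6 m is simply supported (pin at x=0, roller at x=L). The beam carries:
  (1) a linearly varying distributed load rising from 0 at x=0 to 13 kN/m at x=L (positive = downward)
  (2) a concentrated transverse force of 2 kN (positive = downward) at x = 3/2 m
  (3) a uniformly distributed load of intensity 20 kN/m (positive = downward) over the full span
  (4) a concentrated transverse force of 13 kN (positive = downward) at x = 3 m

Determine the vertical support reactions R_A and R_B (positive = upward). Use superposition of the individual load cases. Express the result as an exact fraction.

R_A = 81 kN, R_B = 93 kN

Load 1 — triangular load w₀=13 kN/m (0→w₀ over full span):
  R_A = w₀L/6 = 13·6/6 = 13 kN
  R_B = w₀L/3 = 13·6/3 = 26 kN
Load 2 — point force P=2 kN at a=3/2 m (b=L-a=9/2):
  R_A = Pb/L = 2·(9/2)/6 = 3/2 kN
  R_B = Pa/L = 2·(3/2)/6 = 1/2 kN
Load 3 — uniform load w=20 kN/m over full span:
  R_A = wL/2 = 20·6/2 = 60 kN
  R_B = wL/2 = 20·6/2 = 60 kN
Load 4 — point force P=13 kN at a=3 m (b=L-a=3):
  R_A = Pb/L = 13·3/6 = 13/2 kN
  R_B = Pa/L = 13·3/6 = 13/2 kN
Superposition: R_A = 81 kN, R_B = 93 kN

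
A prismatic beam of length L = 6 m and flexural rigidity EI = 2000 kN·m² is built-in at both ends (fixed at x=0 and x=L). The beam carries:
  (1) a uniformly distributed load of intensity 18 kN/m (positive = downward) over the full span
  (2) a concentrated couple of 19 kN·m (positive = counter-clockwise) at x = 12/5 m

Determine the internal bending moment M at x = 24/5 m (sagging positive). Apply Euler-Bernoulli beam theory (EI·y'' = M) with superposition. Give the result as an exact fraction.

M(24/5) = -194/125 kN·m

Load 1 — uniform load w=18 kN/m over full span:
  M_1 = wLx/2 - wL²/12 - wx²/2 = 18·6·(24/5)/2 - 18·6²/12 - 18·(24/5)²/2 = -54/25 kN·m
Load 2 — applied couple M₀=19 kN·m at a=12/5 m (b=L-a=18/5):
  M_2 = R_Ax - M_A - M₀  [x>a] with R_A=114/25, M_A=57/25 = (114/25)·(24/5) - (57/25) - 19 = 76/125 kN·m
Superposition: M = Σ M_i = -194/125 kN·m ≈ -1.552000 kN·m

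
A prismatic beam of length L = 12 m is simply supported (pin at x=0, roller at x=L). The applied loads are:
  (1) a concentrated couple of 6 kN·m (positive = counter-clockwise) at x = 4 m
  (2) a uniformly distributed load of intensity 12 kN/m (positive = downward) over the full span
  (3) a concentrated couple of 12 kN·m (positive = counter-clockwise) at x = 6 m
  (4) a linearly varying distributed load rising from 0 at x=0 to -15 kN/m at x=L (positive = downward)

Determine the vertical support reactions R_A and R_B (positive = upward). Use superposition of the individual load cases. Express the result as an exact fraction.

Load 1 — applied couple M₀=6 kN·m at a=4 m (b=L-a=8):
  R_A = M₀/L = 6/12 = 1/2 kN
  R_B = -M₀/L = -6/12 = -1/2 kN
Load 2 — uniform load w=12 kN/m over full span:
  R_A = wL/2 = 12·12/2 = 72 kN
  R_B = wL/2 = 12·12/2 = 72 kN
Load 3 — applied couple M₀=12 kN·m at a=6 m (b=L-a=6):
  R_A = M₀/L = 12/12 = 1 kN
  R_B = -M₀/L = -12/12 = -1 kN
Load 4 — triangular load w₀=-15 kN/m (0→w₀ over full span):
  R_A = w₀L/6 = (-15)·12/6 = -30 kN
  R_B = w₀L/3 = (-15)·12/3 = -60 kN
Superposition: R_A = 87/2 kN, R_B = 21/2 kN

R_A = 87/2 kN, R_B = 21/2 kN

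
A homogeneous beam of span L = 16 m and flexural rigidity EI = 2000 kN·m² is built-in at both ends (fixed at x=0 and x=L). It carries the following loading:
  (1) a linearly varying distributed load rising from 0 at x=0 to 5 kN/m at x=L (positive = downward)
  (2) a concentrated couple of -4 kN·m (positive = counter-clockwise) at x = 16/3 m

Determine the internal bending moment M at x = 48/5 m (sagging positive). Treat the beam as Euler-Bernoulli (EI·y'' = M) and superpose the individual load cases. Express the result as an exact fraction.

Load 1 — triangular load w₀=5 kN/m (0→w₀ over full span):
  M_1 = 3w₀Lx/20 - w₀L²/30 - w₀x³/(6L) = 3·5·16·(48/5)/20 - 5·16²/30 - 5·(48/5)³/(6·16) = 1984/75 kN·m
Load 2 — applied couple M₀=-4 kN·m at a=16/3 m (b=L-a=32/3):
  M_2 = R_Ax - M_A - M₀  [x>a] with R_A=-1/3, M_A=0 = (-1/3)·(48/5) - 0 - (-4) = 4/5 kN·m
Superposition: M = Σ M_i = 2044/75 kN·m ≈ 27.253333 kN·m

M(48/5) = 2044/75 kN·m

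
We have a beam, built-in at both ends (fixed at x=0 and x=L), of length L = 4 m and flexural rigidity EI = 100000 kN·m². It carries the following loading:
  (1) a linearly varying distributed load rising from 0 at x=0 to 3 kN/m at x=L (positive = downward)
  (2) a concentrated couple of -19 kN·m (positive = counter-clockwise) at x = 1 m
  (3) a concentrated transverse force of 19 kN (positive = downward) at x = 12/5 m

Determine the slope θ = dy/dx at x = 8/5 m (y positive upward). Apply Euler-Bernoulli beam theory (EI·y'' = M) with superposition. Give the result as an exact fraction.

θ(8/5) = -29461/625000000 rad

Load 1 — triangular load w₀=3 kN/m (0→w₀ over full span):
  θ_1 = -w₀(2x(L-x)(L-2x)(x+2L)+x²(L-x)²)/(120LEI) = -3·(2·(8/5)·(4-(8/5))·(4-2·(8/5))·((8/5)+2·4)+(8/5)²·(4-(8/5))²)/(120·4·100000) = -9/1953125 rad
Load 2 — applied couple M₀=-19 kN·m at a=1 m (b=L-a=3):
  θ_2 = (R_Ax²/2 - M_Ax - M₀(x-a))/EI  [x>a] with R_A=-171/32, M_A=57/16 = ((-171/32)·(8/5)²/2 - (57/16)·(8/5) - (-19)·((8/5)-1))/100000 = -57/5000000 rad
Load 3 — point force P=19 kN at a=12/5 m (b=L-a=8/5):
  θ_3 = -Pb²x(2aL-(3a+b)x)/(2L³EI)  [x≤a] = -19·(8/5)²·(8/5)·(2·(12/5)·4-(3·(12/5)+(8/5))·(8/5))/(2·4³·100000) = -304/9765625 rad
Superposition: θ = Σ θ_i = -29461/625000000 rad ≈ -0.000047 rad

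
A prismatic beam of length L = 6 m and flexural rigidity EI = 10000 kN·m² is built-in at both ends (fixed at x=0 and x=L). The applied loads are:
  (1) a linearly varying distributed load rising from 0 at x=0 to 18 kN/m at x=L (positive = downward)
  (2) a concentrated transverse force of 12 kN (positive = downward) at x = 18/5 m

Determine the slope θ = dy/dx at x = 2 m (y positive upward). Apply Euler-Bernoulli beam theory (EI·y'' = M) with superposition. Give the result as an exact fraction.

Load 1 — triangular load w₀=18 kN/m (0→w₀ over full span):
  θ_1 = -w₀(2x(L-x)(L-2x)(x+2L)+x²(L-x)²)/(120LEI) = -18·(2·2·(6-2)·(6-2·2)·(2+2·6)+2²·(6-2)²)/(120·6·10000) = -4/3125 rad
Load 2 — point force P=12 kN at a=18/5 m (b=L-a=12/5):
  θ_2 = -Pb²x(2aL-(3a+b)x)/(2L³EI)  [x≤a] = -12·(12/5)²·2·(2·(18/5)·6-(3·(18/5)+(12/5))·2)/(2·6³·10000) = -42/78125 rad
Superposition: θ = Σ θ_i = -142/78125 rad ≈ -0.001818 rad

θ(2) = -142/78125 rad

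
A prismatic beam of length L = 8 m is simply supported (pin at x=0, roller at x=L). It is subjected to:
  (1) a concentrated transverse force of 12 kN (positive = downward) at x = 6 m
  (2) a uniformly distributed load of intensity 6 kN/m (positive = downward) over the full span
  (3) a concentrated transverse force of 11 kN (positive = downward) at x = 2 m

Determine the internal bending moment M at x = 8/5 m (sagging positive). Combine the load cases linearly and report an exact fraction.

M(8/5) = 1218/25 kN·m

Load 1 — point force P=12 kN at a=6 m (b=L-a=2):
  M_1 = Pbx/L  [x≤a] = 12·2·(8/5)/8 = 24/5 kN·m
Load 2 — uniform load w=6 kN/m over full span:
  M_2 = wx(L-x)/2 = 6·(8/5)·(8-(8/5))/2 = 768/25 kN·m
Load 3 — point force P=11 kN at a=2 m (b=L-a=6):
  M_3 = Pbx/L  [x≤a] = 11·6·(8/5)/8 = 66/5 kN·m
Superposition: M = Σ M_i = 1218/25 kN·m ≈ 48.720000 kN·m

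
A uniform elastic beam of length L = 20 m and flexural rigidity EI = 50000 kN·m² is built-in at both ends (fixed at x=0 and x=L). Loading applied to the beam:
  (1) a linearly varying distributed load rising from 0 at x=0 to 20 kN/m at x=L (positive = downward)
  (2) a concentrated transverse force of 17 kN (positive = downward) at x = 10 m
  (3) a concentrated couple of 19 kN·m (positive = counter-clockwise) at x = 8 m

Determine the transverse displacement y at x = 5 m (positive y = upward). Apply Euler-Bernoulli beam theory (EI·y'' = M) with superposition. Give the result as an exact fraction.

y(5) = -473/9600 m

Load 1 — triangular load w₀=20 kN/m (0→w₀ over full span):
  y_1 = -w₀x²(L-x)²(x+2L)/(120LEI) = -20·5²·(20-5)²·(5+2·20)/(120·20·50000) = -27/640 m
Load 2 — point force P=17 kN at a=10 m (b=L-a=10):
  y_2 = -Pb²x²(3aL-(3a+b)x)/(6L³EI)  [x≤a] = -17·10²·5²·(3·10·20-(3·10+10)·5)/(6·20³·50000) = -17/2400 m
Load 3 — applied couple M₀=19 kN·m at a=8 m (b=L-a=12):
  y_3 = (R_Ax³/6 - M_Ax²/2)/EI  [x≤a] with R_A=171/125, M_A=57/25 = ((171/125)·5³/6 - (57/25)·5²/2)/50000 = 0 m
Superposition: y = Σ y_i = -473/9600 m ≈ -0.049271 m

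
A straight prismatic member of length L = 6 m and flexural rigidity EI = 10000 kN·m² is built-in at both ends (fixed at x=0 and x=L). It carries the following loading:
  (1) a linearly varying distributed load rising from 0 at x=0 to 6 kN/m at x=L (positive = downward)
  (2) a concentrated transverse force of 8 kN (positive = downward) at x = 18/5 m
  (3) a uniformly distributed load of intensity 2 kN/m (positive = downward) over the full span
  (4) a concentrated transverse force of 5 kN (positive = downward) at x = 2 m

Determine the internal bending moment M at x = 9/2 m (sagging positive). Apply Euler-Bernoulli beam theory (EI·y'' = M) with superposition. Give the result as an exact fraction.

Load 1 — triangular load w₀=6 kN/m (0→w₀ over full span):
  M_1 = 3w₀Lx/20 - w₀L²/30 - w₀x³/(6L) = 3·6·6·(9/2)/20 - 6·6²/30 - 6·(9/2)³/(6·6) = 153/80 kN·m
Load 2 — point force P=8 kN at a=18/5 m (b=L-a=12/5):
  M_2 = Pa²(a+3b)(L-x)/L³ - Pa²b/L²  [x>a] = 8·(18/5)²·((18/5)+3·(12/5))·(6-(9/2))/6³ - 8·(18/5)²·(12/5)/6² = 108/125 kN·m
Load 3 — uniform load w=2 kN/m over full span:
  M_3 = wLx/2 - wL²/12 - wx²/2 = 2·6·(9/2)/2 - 2·6²/12 - 2·(9/2)²/2 = 3/4 kN·m
Load 4 — point force P=5 kN at a=2 m (b=L-a=4):
  M_4 = Pa²(a+3b)(L-x)/L³ - Pa²b/L²  [x>a] = 5·2²·(2+3·4)·(6-(9/2))/6³ - 5·2²·4/6² = -5/18 kN·m
Superposition: M = Σ M_i = 58477/18000 kN·m ≈ 3.248722 kN·m

M(9/2) = 58477/18000 kN·m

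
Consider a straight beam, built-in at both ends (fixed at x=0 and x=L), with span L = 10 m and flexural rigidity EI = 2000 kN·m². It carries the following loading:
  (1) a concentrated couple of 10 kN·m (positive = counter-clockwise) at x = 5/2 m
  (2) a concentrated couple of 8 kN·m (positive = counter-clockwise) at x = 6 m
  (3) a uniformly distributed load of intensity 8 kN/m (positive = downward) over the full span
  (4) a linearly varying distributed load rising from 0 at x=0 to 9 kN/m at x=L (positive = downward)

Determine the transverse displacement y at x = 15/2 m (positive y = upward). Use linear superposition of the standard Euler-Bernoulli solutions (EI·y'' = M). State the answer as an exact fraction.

y(15/2) = -749/8192 m

Load 1 — applied couple M₀=10 kN·m at a=5/2 m (b=L-a=15/2):
  y_1 = (R_Ax³/6 - M_Ax²/2 - M₀(x-a)²/2)/EI  [x>a] with R_A=9/8, M_A=-15/8 = ((9/8)·(15/2)³/6 - (-15/8)·(15/2)²/2 - 10·((15/2)-(5/2))²/2)/2000 = 7/2048 m
Load 2 — applied couple M₀=8 kN·m at a=6 m (b=L-a=4):
  y_2 = (R_Ax³/6 - M_Ax²/2 - M₀(x-a)²/2)/EI  [x>a] with R_A=144/125, M_A=64/25 = ((144/125)·(15/2)³/6 - (64/25)·(15/2)²/2 - 8·((15/2)-6)²/2)/2000 = 0 m
Load 3 — uniform load w=8 kN/m over full span:
  y_3 = -wx²(L-x)²/(24EI) = -8·(15/2)²·(10-(15/2))²/(24·2000) = -15/256 m
Load 4 — triangular load w₀=9 kN/m (0→w₀ over full span):
  y_4 = -w₀x²(L-x)²(x+2L)/(120LEI) = -9·(15/2)²·(10-(15/2))²·((15/2)+2·10)/(120·10·2000) = -297/8192 m
Superposition: y = Σ y_i = -749/8192 m ≈ -0.091431 m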